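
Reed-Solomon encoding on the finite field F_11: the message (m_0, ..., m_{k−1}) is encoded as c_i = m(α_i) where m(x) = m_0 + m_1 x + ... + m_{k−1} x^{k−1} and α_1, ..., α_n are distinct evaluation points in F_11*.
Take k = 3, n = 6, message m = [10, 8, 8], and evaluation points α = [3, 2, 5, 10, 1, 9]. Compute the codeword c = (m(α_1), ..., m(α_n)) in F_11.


c = [7, 3, 8, 10, 4, 4]

Message polynomial: m(x) = 10 + 8·x + 8·x^2 (mod 11).
For each evaluation point α_i, compute m(α_i) mod 11:
  α_1 = 3: Horner steps 8 → 10 → 7, so m(3) = 7.
  α_2 = 2: Horner steps 8 → 2 → 3, so m(2) = 3.
  α_3 = 5: Horner steps 8 → 4 → 8, so m(5) = 8.
  α_4 = 10: Horner steps 8 → 0 → 10, so m(10) = 10.
  α_5 = 1: Horner steps 8 → 5 → 4, so m(1) = 4.
  α_6 = 9: Horner steps 8 → 3 → 4, so m(9) = 4.
Codeword c = [7, 3, 8, 10, 4, 4] ∈ F_11^6.


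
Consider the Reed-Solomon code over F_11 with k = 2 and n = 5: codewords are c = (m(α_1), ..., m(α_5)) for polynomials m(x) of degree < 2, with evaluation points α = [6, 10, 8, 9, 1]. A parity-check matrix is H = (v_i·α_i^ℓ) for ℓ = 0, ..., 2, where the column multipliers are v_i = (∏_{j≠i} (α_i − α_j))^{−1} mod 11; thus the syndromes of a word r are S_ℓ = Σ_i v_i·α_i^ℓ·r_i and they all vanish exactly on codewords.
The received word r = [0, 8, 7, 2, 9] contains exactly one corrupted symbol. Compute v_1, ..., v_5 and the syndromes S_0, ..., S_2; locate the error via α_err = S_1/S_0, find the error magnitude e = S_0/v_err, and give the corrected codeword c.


S = (5, 8, 4), error at position 1, error magnitude e = 5, c = [6, 8, 7, 2, 9].

Step 1: column multipliers v_i = (∏_{j≠i}(α_i − α_j))^{−1} mod 11.
  i = 1 (α = 6): (6−10)(6−8)(6−9)(6−1) = (−4)·(−2)·(−3)·5 = −120 ≡ 1, so v_1 = 1^{−1} = 1 (mod 11).
  i = 2 (α = 10): (10−6)(10−8)(10−9)(10−1) = 4·2·1·9 = 72 ≡ 6, so v_2 = 6^{−1} = 2 (mod 11).
  i = 3 (α = 8): (8−6)(8−10)(8−9)(8−1) = 2·(−2)·(−1)·7 = 28 ≡ 6, so v_3 = 6^{−1} = 2 (mod 11).
  i = 4 (α = 9): (9−6)(9−10)(9−8)(9−1) = 3·(−1)·1·8 = −24 ≡ 9, so v_4 = 9^{−1} = 5 (mod 11).
  i = 5 (α = 1): (1−6)(1−10)(1−8)(1−9) = (−5)·(−9)·(−7)·(−8) = 2520 ≡ 1, so v_5 = 1^{−1} = 1 (mod 11).
  v = [1, 2, 2, 5, 1].
Step 2: syndromes of r = [0, 8, 7, 2, 9] (all sums mod 11).
  S_0 = Σ v_i r_i = 1·0 + 2·8 + 2·7 + 5·2 + 1·9 = 49 ≡ 5.
  S_1 = Σ v_i α_i r_i = 1·6·0 + 2·10·8 + 2·8·7 + 5·9·2 + 1·1·9 = 371 ≡ 8.
  α_i^2 mod 11 = [3, 1, 9, 4, 1].
  S_2 = Σ v_i α_i^2 r_i = 1·3·0 + 2·1·8 + 2·9·7 + 5·4·2 + 1·1·9 = 191 ≡ 4.
  S = (5, 8, 4) ≠ 0, so r is not a codeword (an error is present).
Step 3: locate the error. For a single error e at position i, S_ℓ = v_i·e·α_i^ℓ, so α_err = S_1/S_0.
  S_0^{−1} = 5^{−1} = 9 (mod 11), so α_err = 8·9 = 72 ≡ 6 = α_1. Error position i = 1.
  Consistency check: S_2/S_1 = 4·7 = 28 ≡ 6 = α_err ✓ (single-error assumption holds).
Step 4: error magnitude e = S_0/v_1 = S_0·∏_{j≠1}(α_1 − α_j) = 5·1 = 5 ≡ 5 (mod 11).
Step 5: correct position 1: c_1 = r_1 − e = 0 − 5 ≡ 6 (mod 11). Hence c = [6, 8, 7, 2, 9].
  Check: interpolating c through the α_i gives m(x) = 3 + 6·x (degree < 2) with m(α_i) = c_i for every i, so c is indeed a codeword.


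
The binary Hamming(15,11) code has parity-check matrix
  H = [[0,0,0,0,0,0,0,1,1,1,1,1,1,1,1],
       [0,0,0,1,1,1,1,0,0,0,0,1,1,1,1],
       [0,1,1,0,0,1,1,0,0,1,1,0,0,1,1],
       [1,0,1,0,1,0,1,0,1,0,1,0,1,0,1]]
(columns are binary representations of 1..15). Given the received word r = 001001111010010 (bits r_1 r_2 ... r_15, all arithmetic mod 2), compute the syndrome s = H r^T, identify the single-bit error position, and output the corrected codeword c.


s = (0, 1, 1, 0)^T, error position = 6, corrected codeword c = 001000111010010

Compute s = H r^T mod 2 one row at a time:
  s_1 = 1 + 1 + 0 + 1 + 0 + 0 + 1 + 0 = 4 ≡ 0 (mod 2).
  s_2 = 0 + 0 + 1 + 1 + 0 + 0 + 1 + 0 = 3 ≡ 1 (mod 2).
  s_3 = 0 + 1 + 1 + 1 + 0 + 1 + 1 + 0 = 5 ≡ 1 (mod 2).
  s_4 = 0 + 1 + 0 + 1 + 1 + 1 + 0 + 0 = 4 ≡ 0 (mod 2).
s = (0, 1, 1, 0)^T — this equals column 6 of H (binary 0110), so error is at position 6.
Correct: flip bit 6 of r = 001001111010010 to get c = 001000111010010.


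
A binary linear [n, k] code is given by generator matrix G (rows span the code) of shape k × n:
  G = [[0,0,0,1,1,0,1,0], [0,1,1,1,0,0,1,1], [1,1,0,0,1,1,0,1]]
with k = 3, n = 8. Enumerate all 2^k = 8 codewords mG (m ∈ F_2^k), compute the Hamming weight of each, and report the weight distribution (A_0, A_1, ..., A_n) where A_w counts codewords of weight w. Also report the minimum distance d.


Weight distribution: A_0 = 1, A_3 = 2, A_4 = 1, A_5 = 2, A_6 = 2. Minimum distance d = 3.

Enumerate all 2^3 = 8 messages m ∈ F_2^3.
For each, compute codeword c = mG in F_2^8, then tally its weight.
  m = 000 → c = 00000000, weight = 0.
  m = 100 → c = 00011010, weight = 3.
  m = 010 → c = 01110011, weight = 5.
  m = 110 → c = 01101001, weight = 4.
  m = 001 → c = 11001101, weight = 5.
  m = 101 → c = 11010111, weight = 6.
  m = 011 → c = 10111110, weight = 6.
  m = 111 → c = 10100100, weight = 3.
Tally weights:
  weight 0: 1 codewords.
  weight 3: 2 codewords.
  weight 4: 1 codewords.
  weight 5: 2 codewords.
  weight 6: 2 codewords.
Minimum distance d = smallest w > 0 with A_w > 0 = 3.
Sanity: Σ A_w = 8 = 2^3 = 8 ✓.


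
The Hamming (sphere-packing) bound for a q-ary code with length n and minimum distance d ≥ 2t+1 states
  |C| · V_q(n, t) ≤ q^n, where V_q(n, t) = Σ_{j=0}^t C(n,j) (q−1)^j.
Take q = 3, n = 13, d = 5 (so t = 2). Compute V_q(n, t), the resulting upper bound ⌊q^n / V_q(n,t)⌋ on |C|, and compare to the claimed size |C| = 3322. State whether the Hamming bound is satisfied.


V_q(n, t) = 339, q^n = 1594323, Hamming bound = 4703, |C| = 3322 ≤ bound (satisfied).

Step 1: Compute V_q(n, t) = Σ_{j=0}^2 C(n, j) (q−1)^j.
  j = 0: C(13,0)·(2)^0 = 1·1 = 1.
  j = 1: C(13,1)·(2)^1 = 13·2 = 26.
  j = 2: C(13,2)·(2)^2 = 78·4 = 312.
  V_q(n, t) = 1 + 26 + 312 = 339.
Step 2: q^n = 3^13 = 1594323.
Step 3: Hamming bound ⌊q^n / V_q(n,t)⌋ = ⌊1594323/339⌋ = 4703.
Step 4: Compare |C| = 3322 to 4703: satisfied.
The claimed |C| lies below the Hamming bound.


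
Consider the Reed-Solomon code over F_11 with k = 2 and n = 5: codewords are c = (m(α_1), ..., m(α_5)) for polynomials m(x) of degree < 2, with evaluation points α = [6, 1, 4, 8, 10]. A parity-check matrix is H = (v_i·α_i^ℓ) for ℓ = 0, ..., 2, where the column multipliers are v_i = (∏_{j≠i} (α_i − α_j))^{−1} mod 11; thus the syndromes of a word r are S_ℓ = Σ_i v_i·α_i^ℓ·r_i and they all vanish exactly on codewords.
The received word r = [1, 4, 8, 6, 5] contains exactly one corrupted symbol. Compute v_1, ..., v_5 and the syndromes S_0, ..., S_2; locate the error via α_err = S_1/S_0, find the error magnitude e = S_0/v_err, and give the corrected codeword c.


S = (9, 10, 5), error at position 1, error magnitude e = 5, c = [7, 4, 8, 6, 5].

Step 1: column multipliers v_i = (∏_{j≠i}(α_i − α_j))^{−1} mod 11.
  i = 1 (α = 6): (6−1)(6−4)(6−8)(6−10) = 5·2·(−2)·(−4) = 80 ≡ 3, so v_1 = 3^{−1} = 4 (mod 11).
  i = 2 (α = 1): (1−6)(1−4)(1−8)(1−10) = (−5)·(−3)·(−7)·(−9) = 945 ≡ 10, so v_2 = 10^{−1} = 10 (mod 11).
  i = 3 (α = 4): (4−6)(4−1)(4−8)(4−10) = (−2)·3·(−4)·(−6) = −144 ≡ 10, so v_3 = 10^{−1} = 10 (mod 11).
  i = 4 (α = 8): (8−6)(8−1)(8−4)(8−10) = 2·7·4·(−2) = −112 ≡ 9, so v_4 = 9^{−1} = 5 (mod 11).
  i = 5 (α = 10): (10−6)(10−1)(10−4)(10−8) = 4·9·6·2 = 432 ≡ 3, so v_5 = 3^{−1} = 4 (mod 11).
  v = [4, 10, 10, 5, 4].
Step 2: syndromes of r = [1, 4, 8, 6, 5] (all sums mod 11).
  S_0 = Σ v_i r_i = 4·1 + 10·4 + 10·8 + 5·6 + 4·5 = 174 ≡ 9.
  S_1 = Σ v_i α_i r_i = 4·6·1 + 10·1·4 + 10·4·8 + 5·8·6 + 4·10·5 = 824 ≡ 10.
  α_i^2 mod 11 = [3, 1, 5, 9, 1].
  S_2 = Σ v_i α_i^2 r_i = 4·3·1 + 10·1·4 + 10·5·8 + 5·9·6 + 4·1·5 = 742 ≡ 5.
  S = (9, 10, 5) ≠ 0, so r is not a codeword (an error is present).
Step 3: locate the error. For a single error e at position i, S_ℓ = v_i·e·α_i^ℓ, so α_err = S_1/S_0.
  S_0^{−1} = 9^{−1} = 5 (mod 11), so α_err = 10·5 = 50 ≡ 6 = α_1. Error position i = 1.
  Consistency check: S_2/S_1 = 5·10 = 50 ≡ 6 = α_err ✓ (single-error assumption holds).
Step 4: error magnitude e = S_0/v_1 = S_0·∏_{j≠1}(α_1 − α_j) = 9·3 = 27 ≡ 5 (mod 11).
Step 5: correct position 1: c_1 = r_1 − e = 1 − 5 ≡ 7 (mod 11). Hence c = [7, 4, 8, 6, 5].
  Check: interpolating c through the α_i gives m(x) = 10 + 5·x (degree < 2) with m(α_i) = c_i for every i, so c is indeed a codeword.


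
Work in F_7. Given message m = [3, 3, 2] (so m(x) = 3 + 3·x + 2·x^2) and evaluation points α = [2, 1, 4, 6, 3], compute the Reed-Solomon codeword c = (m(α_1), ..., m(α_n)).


c = [3, 1, 5, 2, 2]

Message polynomial: m(x) = 3 + 3·x + 2·x^2 (mod 7).
For each evaluation point α_i, compute m(α_i) mod 7:
  α_1 = 2: Horner steps 2 → 0 → 3, so m(2) = 3.
  α_2 = 1: Horner steps 2 → 5 → 1, so m(1) = 1.
  α_3 = 4: Horner steps 2 → 4 → 5, so m(4) = 5.
  α_4 = 6: Horner steps 2 → 1 → 2, so m(6) = 2.
  α_5 = 3: Horner steps 2 → 2 → 2, so m(3) = 2.
Codeword c = [3, 1, 5, 2, 2] ∈ F_7^5.


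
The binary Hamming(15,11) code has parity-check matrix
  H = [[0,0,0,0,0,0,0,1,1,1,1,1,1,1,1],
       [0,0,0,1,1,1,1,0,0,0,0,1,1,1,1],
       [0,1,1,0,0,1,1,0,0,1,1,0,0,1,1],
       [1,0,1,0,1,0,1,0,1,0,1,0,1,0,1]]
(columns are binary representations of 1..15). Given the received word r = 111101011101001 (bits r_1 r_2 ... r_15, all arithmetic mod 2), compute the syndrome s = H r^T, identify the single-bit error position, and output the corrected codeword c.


s = (1, 0, 1, 0)^T, error position = 10, corrected codeword c = 111101011001001

Compute s = H r^T mod 2 one row at a time:
  s_1 = 1 + 1 + 1 + 0 + 1 + 0 + 0 + 1 = 5 ≡ 1 (mod 2).
  s_2 = 1 + 0 + 1 + 0 + 1 + 0 + 0 + 1 = 4 ≡ 0 (mod 2).
  s_3 = 1 + 1 + 1 + 0 + 1 + 0 + 0 + 1 = 5 ≡ 1 (mod 2).
  s_4 = 1 + 1 + 0 + 0 + 1 + 0 + 0 + 1 = 4 ≡ 0 (mod 2).
s = (1, 0, 1, 0)^T — this equals column 10 of H (binary 1010), so error is at position 10.
Correct: flip bit 10 of r = 111101011101001 to get c = 111101011001001.


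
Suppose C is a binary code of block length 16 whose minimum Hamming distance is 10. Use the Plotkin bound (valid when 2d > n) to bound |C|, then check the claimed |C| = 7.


Plotkin bound M ≤ 4; given |C| = 7 > bound (violated).

Check applicability: 2d = 20, n = 16.
2d − n = 4 > 0, so Plotkin applies.
Compute d/(2d−n) = 10/4 ≈ 2.5000.
⌊d/(2d−n)⌋ = 2.
Plotkin bound: M ≤ 2·2 = 4.
Given |C| = 7, check: VIOLATED.
This |C| is above the Plotkin bound, so no binary code with n = 16, d = 10 and 7 codewords exists.


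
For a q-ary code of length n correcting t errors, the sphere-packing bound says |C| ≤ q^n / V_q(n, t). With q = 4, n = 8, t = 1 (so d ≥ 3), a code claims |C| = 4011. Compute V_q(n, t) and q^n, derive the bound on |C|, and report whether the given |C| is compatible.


V_q(n, t) = 25, q^n = 65536, Hamming bound = 2621, |C| = 4011 > bound (violated).

Step 1: Compute V_q(n, t) = Σ_{j=0}^1 C(n, j) (q−1)^j.
  j = 0: C(8,0)·(3)^0 = 1·1 = 1.
  j = 1: C(8,1)·(3)^1 = 8·3 = 24.
  V_q(n, t) = 1 + 24 = 25.
Step 2: q^n = 4^8 = 65536.
Step 3: Hamming bound ⌊q^n / V_q(n,t)⌋ = ⌊65536/25⌋ = 2621.
Step 4: Compare |C| = 4011 to 2621: violated.
The claimed |C| lies above the Hamming bound, so no 4-ary code of length 8 with d ≥ 3 can have 4011 codewords.


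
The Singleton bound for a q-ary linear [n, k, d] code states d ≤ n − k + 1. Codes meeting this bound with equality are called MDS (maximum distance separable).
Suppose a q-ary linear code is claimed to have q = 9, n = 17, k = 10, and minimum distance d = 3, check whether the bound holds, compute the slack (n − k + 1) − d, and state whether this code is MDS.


Singleton RHS = n − k + 1 = 8, slack = 5, bound satisfied, not MDS.

Singleton bound: d ≤ n − k + 1.
Here n = 17, k = 10, so n − k + 1 = 8.
Given d = 3, check d ≤ 8: YES.
Slack = (n − k + 1) − d = 5.
The code is NOT MDS (slack = 5 > 0).
Description: the claimed parameters are [17, 10, 3]_9; such a code would be non-MDS.


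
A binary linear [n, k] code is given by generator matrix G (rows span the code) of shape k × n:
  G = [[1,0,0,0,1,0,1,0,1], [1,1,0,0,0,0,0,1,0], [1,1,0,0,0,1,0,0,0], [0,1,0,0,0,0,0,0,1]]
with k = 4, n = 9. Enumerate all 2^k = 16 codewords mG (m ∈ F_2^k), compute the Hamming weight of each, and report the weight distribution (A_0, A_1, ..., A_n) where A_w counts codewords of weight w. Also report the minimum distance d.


Weight distribution: A_0 = 1, A_2 = 2, A_3 = 6, A_4 = 3, A_5 = 2, A_6 = 2. Minimum distance d = 2.

Enumerate all 2^4 = 16 messages m ∈ F_2^4.
For each, compute codeword c = mG in F_2^9, then tally its weight.
  m = 0000 → c = 000000000, weight = 0.
  m = 1000 → c = 100010101, weight = 4.
  m = 0100 → c = 110000010, weight = 3.
  m = 1100 → c = 010010111, weight = 5.
  m = 0010 → c = 110001000, weight = 3.
  m = 1010 → c = 010011101, weight = 5.
  m = 0110 → c = 000001010, weight = 2.
  m = 1110 → c = 100011111, weight = 6.
  m = 0001 → c = 010000001, weight = 2.
  m = 1001 → c = 110010100, weight = 4.
  m = 0101 → c = 100000011, weight = 3.
  m = 1101 → c = 000010110, weight = 3.
  m = 0011 → c = 100001001, weight = 3.
  m = 1011 → c = 000011100, weight = 3.
  m = 0111 → c = 010001011, weight = 4.
  m = 1111 → c = 110011110, weight = 6.
Tally weights:
  weight 0: 1 codewords.
  weight 2: 2 codewords.
  weight 3: 6 codewords.
  weight 4: 3 codewords.
  weight 5: 2 codewords.
  weight 6: 2 codewords.
Minimum distance d = smallest w > 0 with A_w > 0 = 2.
Sanity: Σ A_w = 16 = 2^4 = 16 ✓.


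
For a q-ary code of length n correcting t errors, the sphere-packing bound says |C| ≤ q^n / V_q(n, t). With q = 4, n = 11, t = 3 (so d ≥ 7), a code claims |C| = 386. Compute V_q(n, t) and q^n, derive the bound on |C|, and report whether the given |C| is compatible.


V_q(n, t) = 4984, q^n = 4194304, Hamming bound = 841, |C| = 386 ≤ bound (satisfied).

Step 1: Compute V_q(n, t) = Σ_{j=0}^3 C(n, j) (q−1)^j.
  j = 0: C(11,0)·(3)^0 = 1·1 = 1.
  j = 1: C(11,1)·(3)^1 = 11·3 = 33.
  j = 2: C(11,2)·(3)^2 = 55·9 = 495.
  j = 3: C(11,3)·(3)^3 = 165·27 = 4455.
  V_q(n, t) = 1 + 33 + 495 + 4455 = 4984.
Step 2: q^n = 4^11 = 4194304.
Step 3: Hamming bound ⌊q^n / V_q(n,t)⌋ = ⌊4194304/4984⌋ = 841.
Step 4: Compare |C| = 386 to 841: satisfied.
The claimed |C| lies below the Hamming bound.


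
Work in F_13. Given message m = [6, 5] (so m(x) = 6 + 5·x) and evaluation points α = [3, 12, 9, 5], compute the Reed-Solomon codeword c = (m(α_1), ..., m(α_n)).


c = [8, 1, 12, 5]

Message polynomial: m(x) = 6 + 5·x (mod 13).
For each evaluation point α_i, compute m(α_i) mod 13:
  α_1 = 3: Horner steps 5 → 8, so m(3) = 8.
  α_2 = 12: Horner steps 5 → 1, so m(12) = 1.
  α_3 = 9: Horner steps 5 → 12, so m(9) = 12.
  α_4 = 5: Horner steps 5 → 5, so m(5) = 5.
Codeword c = [8, 1, 12, 5] ∈ F_13^4.


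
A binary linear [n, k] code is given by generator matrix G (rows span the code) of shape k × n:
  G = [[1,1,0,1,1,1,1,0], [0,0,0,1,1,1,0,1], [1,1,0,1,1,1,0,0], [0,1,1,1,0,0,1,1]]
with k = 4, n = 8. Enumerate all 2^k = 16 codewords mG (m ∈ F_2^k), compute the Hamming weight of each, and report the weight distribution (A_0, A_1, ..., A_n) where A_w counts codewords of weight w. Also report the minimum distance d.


Weight distribution: A_0 = 1, A_1 = 1, A_3 = 2, A_4 = 5, A_5 = 5, A_6 = 2. Minimum distance d = 1.

Enumerate all 2^4 = 16 messages m ∈ F_2^4.
For each, compute codeword c = mG in F_2^8, then tally its weight.
  m = 0000 → c = 00000000, weight = 0.
  m = 1000 → c = 11011110, weight = 6.
  m = 0100 → c = 00011101, weight = 4.
  m = 1100 → c = 11000011, weight = 4.
  m = 0010 → c = 11011100, weight = 5.
  m = 1010 → c = 00000010, weight = 1.
  m = 0110 → c = 11000001, weight = 3.
  m = 1110 → c = 00011111, weight = 5.
  m = 0001 → c = 01110011, weight = 5.
  m = 1001 → c = 10101101, weight = 5.
  m = 0101 → c = 01101110, weight = 5.
  m = 1101 → c = 10110000, weight = 3.
  m = 0011 → c = 10101111, weight = 6.
  m = 1011 → c = 01110001, weight = 4.
  m = 0111 → c = 10110010, weight = 4.
  m = 1111 → c = 01101100, weight = 4.
Tally weights:
  weight 0: 1 codewords.
  weight 1: 1 codewords.
  weight 3: 2 codewords.
  weight 4: 5 codewords.
  weight 5: 5 codewords.
  weight 6: 2 codewords.
Minimum distance d = smallest w > 0 with A_w > 0 = 1.
Sanity: Σ A_w = 16 = 2^4 = 16 ✓.


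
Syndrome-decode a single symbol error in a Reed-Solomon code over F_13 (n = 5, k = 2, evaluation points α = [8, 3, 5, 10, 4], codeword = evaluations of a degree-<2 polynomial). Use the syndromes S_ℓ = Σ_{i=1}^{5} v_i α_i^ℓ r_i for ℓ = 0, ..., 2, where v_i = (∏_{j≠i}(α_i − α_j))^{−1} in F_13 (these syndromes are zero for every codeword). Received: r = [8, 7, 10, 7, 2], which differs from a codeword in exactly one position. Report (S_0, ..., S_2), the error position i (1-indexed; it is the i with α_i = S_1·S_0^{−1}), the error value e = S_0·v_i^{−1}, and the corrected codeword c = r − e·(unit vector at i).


S = (12, 3, 4), error at position 4, error magnitude e = 9, c = [8, 7, 10, 11, 2].

Step 1: column multipliers v_i = (∏_{j≠i}(α_i − α_j))^{−1} mod 13.
  i = 1 (α = 8): (8−3)(8−5)(8−10)(8−4) = 5·3·(−2)·4 = −120 ≡ 10, so v_1 = 10^{−1} = 4 (mod 13).
  i = 2 (α = 3): (3−8)(3−5)(3−10)(3−4) = (−5)·(−2)·(−7)·(−1) = 70 ≡ 5, so v_2 = 5^{−1} = 8 (mod 13).
  i = 3 (α = 5): (5−8)(5−3)(5−10)(5−4) = (−3)·2·(−5)·1 = 30 ≡ 4, so v_3 = 4^{−1} = 10 (mod 13).
  i = 4 (α = 10): (10−8)(10−3)(10−5)(10−4) = 2·7·5·6 = 420 ≡ 4, so v_4 = 4^{−1} = 10 (mod 13).
  i = 5 (α = 4): (4−8)(4−3)(4−5)(4−10) = (−4)·1·(−1)·(−6) = −24 ≡ 2, so v_5 = 2^{−1} = 7 (mod 13).
  v = [4, 8, 10, 10, 7].
Step 2: syndromes of r = [8, 7, 10, 7, 2] (all sums mod 13).
  S_0 = Σ v_i r_i = 4·8 + 8·7 + 10·10 + 10·7 + 7·2 = 272 ≡ 12.
  S_1 = Σ v_i α_i r_i = 4·8·8 + 8·3·7 + 10·5·10 + 10·10·7 + 7·4·2 = 1680 ≡ 3.
  α_i^2 mod 13 = [12, 9, 12, 9, 3].
  S_2 = Σ v_i α_i^2 r_i = 4·12·8 + 8·9·7 + 10·12·10 + 10·9·7 + 7·3·2 = 2760 ≡ 4.
  S = (12, 3, 4) ≠ 0, so r is not a codeword (an error is present).
Step 3: locate the error. For a single error e at position i, S_ℓ = v_i·e·α_i^ℓ, so α_err = S_1/S_0.
  S_0^{−1} = 12^{−1} = 12 (mod 13), so α_err = 3·12 = 36 ≡ 10 = α_4. Error position i = 4.
  Consistency check: S_2/S_1 = 4·9 = 36 ≡ 10 = α_err ✓ (single-error assumption holds).
Step 4: error magnitude e = S_0/v_4 = S_0·∏_{j≠4}(α_4 − α_j) = 12·4 = 48 ≡ 9 (mod 13).
Step 5: correct position 4: c_4 = r_4 − e = 7 − 9 ≡ 11 (mod 13). Hence c = [8, 7, 10, 11, 2].
  Check: interpolating c through the α_i gives m(x) = 9 + 8·x (degree < 2) with m(α_i) = c_i for every i, so c is indeed a codeword.


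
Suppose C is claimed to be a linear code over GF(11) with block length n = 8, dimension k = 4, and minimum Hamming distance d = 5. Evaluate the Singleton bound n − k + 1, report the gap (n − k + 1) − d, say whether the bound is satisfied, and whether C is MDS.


Singleton RHS = n − k + 1 = 5, slack = 0, bound satisfied, MDS.

Singleton bound: d ≤ n − k + 1.
Here n = 8, k = 4, so n − k + 1 = 5.
Given d = 5, check d ≤ 5: YES.
Slack = (n − k + 1) − d = 0.
The code is MDS (slack = 0).
Description: the claimed parameters are [8, 4, 5]_11; such a code would be MDS (meets Singleton bound).


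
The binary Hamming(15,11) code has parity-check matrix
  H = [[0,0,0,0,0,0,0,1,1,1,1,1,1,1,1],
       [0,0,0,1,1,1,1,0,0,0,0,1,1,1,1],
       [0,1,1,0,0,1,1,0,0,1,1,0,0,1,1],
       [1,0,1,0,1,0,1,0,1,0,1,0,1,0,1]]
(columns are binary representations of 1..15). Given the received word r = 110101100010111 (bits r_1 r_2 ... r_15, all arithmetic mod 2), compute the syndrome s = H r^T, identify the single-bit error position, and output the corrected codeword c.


s = (0, 0, 0, 1)^T, error position = 1, corrected codeword c = 010101100010111

Compute s = H r^T mod 2 one row at a time:
  s_1 = 0 + 0 + 0 + 1 + 0 + 1 + 1 + 1 = 4 ≡ 0 (mod 2).
  s_2 = 1 + 0 + 1 + 1 + 0 + 1 + 1 + 1 = 6 ≡ 0 (mod 2).
  s_3 = 1 + 0 + 1 + 1 + 0 + 1 + 1 + 1 = 6 ≡ 0 (mod 2).
  s_4 = 1 + 0 + 0 + 1 + 0 + 1 + 1 + 1 = 5 ≡ 1 (mod 2).
s = (0, 0, 0, 1)^T — this equals column 1 of H (binary 0001), so error is at position 1.
Correct: flip bit 1 of r = 110101100010111 to get c = 010101100010111.


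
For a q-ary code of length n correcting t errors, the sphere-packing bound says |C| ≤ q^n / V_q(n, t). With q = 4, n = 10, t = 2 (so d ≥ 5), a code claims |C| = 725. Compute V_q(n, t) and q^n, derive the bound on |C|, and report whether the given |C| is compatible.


V_q(n, t) = 436, q^n = 1048576, Hamming bound = 2404, |C| = 725 ≤ bound (satisfied).

Step 1: Compute V_q(n, t) = Σ_{j=0}^2 C(n, j) (q−1)^j.
  j = 0: C(10,0)·(3)^0 = 1·1 = 1.
  j = 1: C(10,1)·(3)^1 = 10·3 = 30.
  j = 2: C(10,2)·(3)^2 = 45·9 = 405.
  V_q(n, t) = 1 + 30 + 405 = 436.
Step 2: q^n = 4^10 = 1048576.
Step 3: Hamming bound ⌊q^n / V_q(n,t)⌋ = ⌊1048576/436⌋ = 2404.
Step 4: Compare |C| = 725 to 2404: satisfied.
The claimed |C| lies below the Hamming bound.


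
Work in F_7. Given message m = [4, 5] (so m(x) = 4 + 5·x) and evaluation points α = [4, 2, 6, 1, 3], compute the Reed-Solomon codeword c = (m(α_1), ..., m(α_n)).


c = [3, 0, 6, 2, 5]

Message polynomial: m(x) = 4 + 5·x (mod 7).
For each evaluation point α_i, compute m(α_i) mod 7:
  α_1 = 4: Horner steps 5 → 3, so m(4) = 3.
  α_2 = 2: Horner steps 5 → 0, so m(2) = 0.
  α_3 = 6: Horner steps 5 → 6, so m(6) = 6.
  α_4 = 1: Horner steps 5 → 2, so m(1) = 2.
  α_5 = 3: Horner steps 5 → 5, so m(3) = 5.
Codeword c = [3, 0, 6, 2, 5] ∈ F_7^5.


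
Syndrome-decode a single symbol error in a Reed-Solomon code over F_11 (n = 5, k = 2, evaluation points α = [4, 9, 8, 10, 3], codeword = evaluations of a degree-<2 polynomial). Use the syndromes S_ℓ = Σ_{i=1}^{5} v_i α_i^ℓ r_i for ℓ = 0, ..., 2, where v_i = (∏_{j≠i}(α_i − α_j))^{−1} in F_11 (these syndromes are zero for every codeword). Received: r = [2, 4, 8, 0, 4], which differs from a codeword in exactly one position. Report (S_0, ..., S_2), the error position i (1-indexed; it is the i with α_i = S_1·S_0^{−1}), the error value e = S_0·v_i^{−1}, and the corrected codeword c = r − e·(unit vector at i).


S = (9, 5, 4), error at position 5, error magnitude e = 9, c = [2, 4, 8, 0, 6].

Step 1: column multipliers v_i = (∏_{j≠i}(α_i − α_j))^{−1} mod 11.
  i = 1 (α = 4): (4−9)(4−8)(4−10)(4−3) = (−5)·(−4)·(−6)·1 = −120 ≡ 1, so v_1 = 1^{−1} = 1 (mod 11).
  i = 2 (α = 9): (9−4)(9−8)(9−10)(9−3) = 5·1·(−1)·6 = −30 ≡ 3, so v_2 = 3^{−1} = 4 (mod 11).
  i = 3 (α = 8): (8−4)(8−9)(8−10)(8−3) = 4·(−1)·(−2)·5 = 40 ≡ 7, so v_3 = 7^{−1} = 8 (mod 11).
  i = 4 (α = 10): (10−4)(10−9)(10−8)(10−3) = 6·1·2·7 = 84 ≡ 7, so v_4 = 7^{−1} = 8 (mod 11).
  i = 5 (α = 3): (3−4)(3−9)(3−8)(3−10) = (−1)·(−6)·(−5)·(−7) = 210 ≡ 1, so v_5 = 1^{−1} = 1 (mod 11).
  v = [1, 4, 8, 8, 1].
Step 2: syndromes of r = [2, 4, 8, 0, 4] (all sums mod 11).
  S_0 = Σ v_i r_i = 1·2 + 4·4 + 8·8 + 8·0 + 1·4 = 86 ≡ 9.
  S_1 = Σ v_i α_i r_i = 1·4·2 + 4·9·4 + 8·8·8 + 8·10·0 + 1·3·4 = 676 ≡ 5.
  α_i^2 mod 11 = [5, 4, 9, 1, 9].
  S_2 = Σ v_i α_i^2 r_i = 1·5·2 + 4·4·4 + 8·9·8 + 8·1·0 + 1·9·4 = 686 ≡ 4.
  S = (9, 5, 4) ≠ 0, so r is not a codeword (an error is present).
Step 3: locate the error. For a single error e at position i, S_ℓ = v_i·e·α_i^ℓ, so α_err = S_1/S_0.
  S_0^{−1} = 9^{−1} = 5 (mod 11), so α_err = 5·5 = 25 ≡ 3 = α_5. Error position i = 5.
  Consistency check: S_2/S_1 = 4·9 = 36 ≡ 3 = α_err ✓ (single-error assumption holds).
Step 4: error magnitude e = S_0/v_5 = S_0·∏_{j≠5}(α_5 − α_j) = 9·1 = 9 ≡ 9 (mod 11).
Step 5: correct position 5: c_5 = r_5 − e = 4 − 9 ≡ 6 (mod 11). Hence c = [2, 4, 8, 0, 6].
  Check: interpolating c through the α_i gives m(x) = 7 + 7·x (degree < 2) with m(α_i) = c_i for every i, so c is indeed a codeword.


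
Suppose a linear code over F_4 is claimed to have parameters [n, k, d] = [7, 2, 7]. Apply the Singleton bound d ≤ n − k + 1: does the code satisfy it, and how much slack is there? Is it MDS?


Singleton RHS = n − k + 1 = 6, slack = -1, bound violated (no such code; not MDS).

Singleton bound: d ≤ n − k + 1.
Here n = 7, k = 2, so n − k + 1 = 6.
Given d = 7, check d ≤ 6: NO.
Slack = (n − k + 1) − d = -1.
The slack is negative: d = 7 exceeds n − k + 1 = 6 by 1, so the Singleton bound is violated and no linear [7, 2, 7]_4 code can exist. In particular it is not MDS (MDS requires d = n − k + 1 exactly).
Description: the claimed parameters are [7, 2, 7]_4; such a code would be impossible (violates the Singleton bound).


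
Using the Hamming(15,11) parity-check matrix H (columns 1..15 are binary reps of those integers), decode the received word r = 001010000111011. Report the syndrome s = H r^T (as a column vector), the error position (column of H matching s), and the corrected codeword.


s = (1, 0, 1, 0)^T, error position = 10, corrected codeword c = 001010000011011

Compute s = H r^T mod 2 one row at a time:
  s_1 = 0 + 0 + 1 + 1 + 1 + 0 + 1 + 1 = 5 ≡ 1 (mod 2).
  s_2 = 0 + 1 + 0 + 0 + 1 + 0 + 1 + 1 = 4 ≡ 0 (mod 2).
  s_3 = 0 + 1 + 0 + 0 + 1 + 1 + 1 + 1 = 5 ≡ 1 (mod 2).
  s_4 = 0 + 1 + 1 + 0 + 0 + 1 + 0 + 1 = 4 ≡ 0 (mod 2).
s = (1, 0, 1, 0)^T — this equals column 10 of H (binary 1010), so error is at position 10.
Correct: flip bit 10 of r = 001010000111011 to get c = 001010000011011.


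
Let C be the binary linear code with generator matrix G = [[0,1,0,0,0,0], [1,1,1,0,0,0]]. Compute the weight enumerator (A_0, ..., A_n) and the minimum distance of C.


Weight distribution: A_0 = 1, A_1 = 1, A_2 = 1, A_3 = 1. Minimum distance d = 1.

Enumerate all 2^2 = 4 messages m ∈ F_2^2.
For each, compute codeword c = mG in F_2^6, then tally its weight.
  m = 00 → c = 000000, weight = 0.
  m = 10 → c = 010000, weight = 1.
  m = 01 → c = 111000, weight = 3.
  m = 11 → c = 101000, weight = 2.
Tally weights:
  weight 0: 1 codewords.
  weight 1: 1 codewords.
  weight 2: 1 codewords.
  weight 3: 1 codewords.
Minimum distance d = smallest w > 0 with A_w > 0 = 1.
Sanity: Σ A_w = 4 = 2^2 = 4 ✓.


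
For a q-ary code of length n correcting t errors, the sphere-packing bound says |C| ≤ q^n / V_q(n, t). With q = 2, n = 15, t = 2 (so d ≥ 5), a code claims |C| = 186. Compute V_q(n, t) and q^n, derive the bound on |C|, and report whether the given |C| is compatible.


V_q(n, t) = 121, q^n = 32768, Hamming bound = 270, |C| = 186 ≤ bound (satisfied).

Step 1: Compute V_q(n, t) = Σ_{j=0}^2 C(n, j) (q−1)^j.
  j = 0: C(15,0)·(1)^0 = 1·1 = 1.
  j = 1: C(15,1)·(1)^1 = 15·1 = 15.
  j = 2: C(15,2)·(1)^2 = 105·1 = 105.
  V_q(n, t) = 1 + 15 + 105 = 121.
Step 2: q^n = 2^15 = 32768.
Step 3: Hamming bound ⌊q^n / V_q(n,t)⌋ = ⌊32768/121⌋ = 270.
Step 4: Compare |C| = 186 to 270: satisfied.
The claimed |C| lies below the Hamming bound.


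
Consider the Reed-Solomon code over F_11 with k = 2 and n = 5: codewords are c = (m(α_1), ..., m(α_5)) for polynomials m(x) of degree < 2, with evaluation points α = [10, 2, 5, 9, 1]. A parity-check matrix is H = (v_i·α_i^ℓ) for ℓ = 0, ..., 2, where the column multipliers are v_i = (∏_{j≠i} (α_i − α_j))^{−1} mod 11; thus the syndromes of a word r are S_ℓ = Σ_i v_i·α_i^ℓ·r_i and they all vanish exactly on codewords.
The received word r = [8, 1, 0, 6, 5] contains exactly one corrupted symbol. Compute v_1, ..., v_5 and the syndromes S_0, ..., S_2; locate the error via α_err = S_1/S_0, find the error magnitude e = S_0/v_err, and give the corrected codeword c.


S = (9, 2, 9), error at position 1, error magnitude e = 6, c = [2, 1, 0, 6, 5].

Step 1: column multipliers v_i = (∏_{j≠i}(α_i − α_j))^{−1} mod 11.
  i = 1 (α = 10): (10−2)(10−5)(10−9)(10−1) = 8·5·1·9 = 360 ≡ 8, so v_1 = 8^{−1} = 7 (mod 11).
  i = 2 (α = 2): (2−10)(2−5)(2−9)(2−1) = (−8)·(−3)·(−7)·1 = −168 ≡ 8, so v_2 = 8^{−1} = 7 (mod 11).
  i = 3 (α = 5): (5−10)(5−2)(5−9)(5−1) = (−5)·3·(−4)·4 = 240 ≡ 9, so v_3 = 9^{−1} = 5 (mod 11).
  i = 4 (α = 9): (9−10)(9−2)(9−5)(9−1) = (−1)·7·4·8 = −224 ≡ 7, so v_4 = 7^{−1} = 8 (mod 11).
  i = 5 (α = 1): (1−10)(1−2)(1−5)(1−9) = (−9)·(−1)·(−4)·(−8) = 288 ≡ 2, so v_5 = 2^{−1} = 6 (mod 11).
  v = [7, 7, 5, 8, 6].
Step 2: syndromes of r = [8, 1, 0, 6, 5] (all sums mod 11).
  S_0 = Σ v_i r_i = 7·8 + 7·1 + 5·0 + 8·6 + 6·5 = 141 ≡ 9.
  S_1 = Σ v_i α_i r_i = 7·10·8 + 7·2·1 + 5·5·0 + 8·9·6 + 6·1·5 = 1036 ≡ 2.
  α_i^2 mod 11 = [1, 4, 3, 4, 1].
  S_2 = Σ v_i α_i^2 r_i = 7·1·8 + 7·4·1 + 5·3·0 + 8·4·6 + 6·1·5 = 306 ≡ 9.
  S = (9, 2, 9) ≠ 0, so r is not a codeword (an error is present).
Step 3: locate the error. For a single error e at position i, S_ℓ = v_i·e·α_i^ℓ, so α_err = S_1/S_0.
  S_0^{−1} = 9^{−1} = 5 (mod 11), so α_err = 2·5 = 10 ≡ 10 = α_1. Error position i = 1.
  Consistency check: S_2/S_1 = 9·6 = 54 ≡ 10 = α_err ✓ (single-error assumption holds).
Step 4: error magnitude e = S_0/v_1 = S_0·∏_{j≠1}(α_1 − α_j) = 9·8 = 72 ≡ 6 (mod 11).
Step 5: correct position 1: c_1 = r_1 − e = 8 − 6 ≡ 2 (mod 11). Hence c = [2, 1, 0, 6, 5].
  Check: interpolating c through the α_i gives m(x) = 9 + 7·x (degree < 2) with m(α_i) = c_i for every i, so c is indeed a codeword.


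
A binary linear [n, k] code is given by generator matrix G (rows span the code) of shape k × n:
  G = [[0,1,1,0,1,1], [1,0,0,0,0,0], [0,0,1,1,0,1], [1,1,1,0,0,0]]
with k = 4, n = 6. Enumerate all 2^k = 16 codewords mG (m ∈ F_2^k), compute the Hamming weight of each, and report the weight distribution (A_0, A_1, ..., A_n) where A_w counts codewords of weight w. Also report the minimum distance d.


Weight distribution: A_0 = 1, A_1 = 1, A_2 = 2, A_3 = 6, A_4 = 5, A_5 = 1. Minimum distance d = 1.

Enumerate all 2^4 = 16 messages m ∈ F_2^4.
For each, compute codeword c = mG in F_2^6, then tally its weight.
  m = 0000 → c = 000000, weight = 0.
  m = 1000 → c = 011011, weight = 4.
  m = 0100 → c = 100000, weight = 1.
  m = 1100 → c = 111011, weight = 5.
  m = 0010 → c = 001101, weight = 3.
  m = 1010 → c = 010110, weight = 3.
  m = 0110 → c = 101101, weight = 4.
  m = 1110 → c = 110110, weight = 4.
  m = 0001 → c = 111000, weight = 3.
  m = 1001 → c = 100011, weight = 3.
  m = 0101 → c = 011000, weight = 2.
  m = 1101 → c = 000011, weight = 2.
  m = 0011 → c = 110101, weight = 4.
  m = 1011 → c = 101110, weight = 4.
  m = 0111 → c = 010101, weight = 3.
  m = 1111 → c = 001110, weight = 3.
Tally weights:
  weight 0: 1 codewords.
  weight 1: 1 codewords.
  weight 2: 2 codewords.
  weight 3: 6 codewords.
  weight 4: 5 codewords.
  weight 5: 1 codewords.
Minimum distance d = smallest w > 0 with A_w > 0 = 1.
Sanity: Σ A_w = 16 = 2^4 = 16 ✓.


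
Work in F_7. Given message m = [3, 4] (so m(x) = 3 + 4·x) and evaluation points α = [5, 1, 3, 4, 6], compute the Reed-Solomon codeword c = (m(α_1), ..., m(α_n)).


c = [2, 0, 1, 5, 6]

Message polynomial: m(x) = 3 + 4·x (mod 7).
For each evaluation point α_i, compute m(α_i) mod 7:
  α_1 = 5: Horner steps 4 → 2, so m(5) = 2.
  α_2 = 1: Horner steps 4 → 0, so m(1) = 0.
  α_3 = 3: Horner steps 4 → 1, so m(3) = 1.
  α_4 = 4: Horner steps 4 → 5, so m(4) = 5.
  α_5 = 6: Horner steps 4 → 6, so m(6) = 6.
Codeword c = [2, 0, 1, 5, 6] ∈ F_7^5.


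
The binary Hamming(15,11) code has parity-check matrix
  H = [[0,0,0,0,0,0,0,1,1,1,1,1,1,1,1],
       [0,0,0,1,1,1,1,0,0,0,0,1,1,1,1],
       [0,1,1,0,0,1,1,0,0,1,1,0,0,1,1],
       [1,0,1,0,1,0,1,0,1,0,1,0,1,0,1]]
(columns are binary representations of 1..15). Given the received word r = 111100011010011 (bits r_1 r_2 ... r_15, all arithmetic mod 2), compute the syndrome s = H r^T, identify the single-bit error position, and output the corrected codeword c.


s = (1, 1, 1, 1)^T, error position = 15, corrected codeword c = 111100011010010

Compute s = H r^T mod 2 one row at a time:
  s_1 = 1 + 1 + 0 + 1 + 0 + 0 + 1 + 1 = 5 ≡ 1 (mod 2).
  s_2 = 1 + 0 + 0 + 0 + 0 + 0 + 1 + 1 = 3 ≡ 1 (mod 2).
  s_3 = 1 + 1 + 0 + 0 + 0 + 1 + 1 + 1 = 5 ≡ 1 (mod 2).
  s_4 = 1 + 1 + 0 + 0 + 1 + 1 + 0 + 1 = 5 ≡ 1 (mod 2).
s = (1, 1, 1, 1)^T — this equals column 15 of H (binary 1111), so error is at position 15.
Correct: flip bit 15 of r = 111100011010011 to get c = 111100011010010.


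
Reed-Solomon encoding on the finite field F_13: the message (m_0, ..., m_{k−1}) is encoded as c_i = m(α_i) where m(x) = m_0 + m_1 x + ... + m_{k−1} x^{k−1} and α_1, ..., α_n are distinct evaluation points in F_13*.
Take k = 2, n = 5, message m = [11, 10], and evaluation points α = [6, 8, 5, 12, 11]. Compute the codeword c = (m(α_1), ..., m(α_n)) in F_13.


c = [6, 0, 9, 1, 4]

Message polynomial: m(x) = 11 + 10·x (mod 13).
For each evaluation point α_i, compute m(α_i) mod 13:
  α_1 = 6: Horner steps 10 → 6, so m(6) = 6.
  α_2 = 8: Horner steps 10 → 0, so m(8) = 0.
  α_3 = 5: Horner steps 10 → 9, so m(5) = 9.
  α_4 = 12: Horner steps 10 → 1, so m(12) = 1.
  α_5 = 11: Horner steps 10 → 4, so m(11) = 4.
Codeword c = [6, 0, 9, 1, 4] ∈ F_13^5.


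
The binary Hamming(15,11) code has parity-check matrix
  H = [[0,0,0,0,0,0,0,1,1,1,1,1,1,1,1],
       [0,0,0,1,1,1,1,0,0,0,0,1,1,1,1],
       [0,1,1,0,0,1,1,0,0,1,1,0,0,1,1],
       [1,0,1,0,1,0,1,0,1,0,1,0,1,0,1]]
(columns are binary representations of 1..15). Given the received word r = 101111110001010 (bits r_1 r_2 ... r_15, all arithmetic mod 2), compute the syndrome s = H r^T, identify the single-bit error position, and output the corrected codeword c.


s = (1, 0, 0, 0)^T, error position = 8, corrected codeword c = 101111100001010

Compute s = H r^T mod 2 one row at a time:
  s_1 = 1 + 0 + 0 + 0 + 1 + 0 + 1 + 0 = 3 ≡ 1 (mod 2).
  s_2 = 1 + 1 + 1 + 1 + 1 + 0 + 1 + 0 = 6 ≡ 0 (mod 2).
  s_3 = 0 + 1 + 1 + 1 + 0 + 0 + 1 + 0 = 4 ≡ 0 (mod 2).
  s_4 = 1 + 1 + 1 + 1 + 0 + 0 + 0 + 0 = 4 ≡ 0 (mod 2).
s = (1, 0, 0, 0)^T — this equals column 8 of H (binary 1000), so error is at position 8.
Correct: flip bit 8 of r = 101111110001010 to get c = 101111100001010.


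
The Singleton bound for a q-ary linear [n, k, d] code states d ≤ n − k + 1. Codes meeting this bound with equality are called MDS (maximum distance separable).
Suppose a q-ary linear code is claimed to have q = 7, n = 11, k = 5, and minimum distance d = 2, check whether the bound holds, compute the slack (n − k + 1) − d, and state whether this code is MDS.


Singleton RHS = n − k + 1 = 7, slack = 5, bound satisfied, not MDS.

Singleton bound: d ≤ n − k + 1.
Here n = 11, k = 5, so n − k + 1 = 7.
Given d = 2, check d ≤ 7: YES.
Slack = (n − k + 1) − d = 5.
The code is NOT MDS (slack = 5 > 0).
Description: the claimed parameters are [11, 5, 2]_7; such a code would be non-MDS.


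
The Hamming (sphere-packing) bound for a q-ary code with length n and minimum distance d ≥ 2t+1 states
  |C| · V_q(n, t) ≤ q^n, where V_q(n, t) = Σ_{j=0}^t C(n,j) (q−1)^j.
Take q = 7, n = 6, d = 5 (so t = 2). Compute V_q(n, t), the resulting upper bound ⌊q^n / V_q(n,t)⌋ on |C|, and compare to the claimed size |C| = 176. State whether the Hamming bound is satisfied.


V_q(n, t) = 577, q^n = 117649, Hamming bound = 203, |C| = 176 ≤ bound (satisfied).

Step 1: Compute V_q(n, t) = Σ_{j=0}^2 C(n, j) (q−1)^j.
  j = 0: C(6,0)·(6)^0 = 1·1 = 1.
  j = 1: C(6,1)·(6)^1 = 6·6 = 36.
  j = 2: C(6,2)·(6)^2 = 15·36 = 540.
  V_q(n, t) = 1 + 36 + 540 = 577.
Step 2: q^n = 7^6 = 117649.
Step 3: Hamming bound ⌊q^n / V_q(n,t)⌋ = ⌊117649/577⌋ = 203.
Step 4: Compare |C| = 176 to 203: satisfied.
The claimed |C| lies below the Hamming bound.


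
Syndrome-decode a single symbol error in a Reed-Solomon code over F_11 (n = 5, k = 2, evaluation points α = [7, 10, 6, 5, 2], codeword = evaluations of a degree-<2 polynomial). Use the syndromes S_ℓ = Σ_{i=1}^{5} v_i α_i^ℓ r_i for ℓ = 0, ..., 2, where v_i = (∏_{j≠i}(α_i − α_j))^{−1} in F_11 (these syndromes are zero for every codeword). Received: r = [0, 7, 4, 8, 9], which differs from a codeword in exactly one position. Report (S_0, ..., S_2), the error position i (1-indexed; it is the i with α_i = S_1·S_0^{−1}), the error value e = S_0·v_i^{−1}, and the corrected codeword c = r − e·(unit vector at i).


S = (9, 2, 9), error at position 2, error magnitude e = 8, c = [0, 10, 4, 8, 9].

Step 1: column multipliers v_i = (∏_{j≠i}(α_i − α_j))^{−1} mod 11.
  i = 1 (α = 7): (7−10)(7−6)(7−5)(7−2) = (−3)·1·2·5 = −30 ≡ 3, so v_1 = 3^{−1} = 4 (mod 11).
  i = 2 (α = 10): (10−7)(10−6)(10−5)(10−2) = 3·4·5·8 = 480 ≡ 7, so v_2 = 7^{−1} = 8 (mod 11).
  i = 3 (α = 6): (6−7)(6−10)(6−5)(6−2) = (−1)·(−4)·1·4 = 16 ≡ 5, so v_3 = 5^{−1} = 9 (mod 11).
  i = 4 (α = 5): (5−7)(5−10)(5−6)(5−2) = (−2)·(−5)·(−1)·3 = −30 ≡ 3, so v_4 = 3^{−1} = 4 (mod 11).
  i = 5 (α = 2): (2−7)(2−10)(2−6)(2−5) = (−5)·(−8)·(−4)·(−3) = 480 ≡ 7, so v_5 = 7^{−1} = 8 (mod 11).
  v = [4, 8, 9, 4, 8].
Step 2: syndromes of r = [0, 7, 4, 8, 9] (all sums mod 11).
  S_0 = Σ v_i r_i = 4·0 + 8·7 + 9·4 + 4·8 + 8·9 = 196 ≡ 9.
  S_1 = Σ v_i α_i r_i = 4·7·0 + 8·10·7 + 9·6·4 + 4·5·8 + 8·2·9 = 1080 ≡ 2.
  α_i^2 mod 11 = [5, 1, 3, 3, 4].
  S_2 = Σ v_i α_i^2 r_i = 4·5·0 + 8·1·7 + 9·3·4 + 4·3·8 + 8·4·9 = 548 ≡ 9.
  S = (9, 2, 9) ≠ 0, so r is not a codeword (an error is present).
Step 3: locate the error. For a single error e at position i, S_ℓ = v_i·e·α_i^ℓ, so α_err = S_1/S_0.
  S_0^{−1} = 9^{−1} = 5 (mod 11), so α_err = 2·5 = 10 ≡ 10 = α_2. Error position i = 2.
  Consistency check: S_2/S_1 = 9·6 = 54 ≡ 10 = α_err ✓ (single-error assumption holds).
Step 4: error magnitude e = S_0/v_2 = S_0·∏_{j≠2}(α_2 − α_j) = 9·7 = 63 ≡ 8 (mod 11).
Step 5: correct position 2: c_2 = r_2 − e = 7 − 8 ≡ 10 (mod 11). Hence c = [0, 10, 4, 8, 9].
  Check: interpolating c through the α_i gives m(x) = 6 + 7·x (degree < 2) with m(α_i) = c_i for every i, so c is indeed a codeword.


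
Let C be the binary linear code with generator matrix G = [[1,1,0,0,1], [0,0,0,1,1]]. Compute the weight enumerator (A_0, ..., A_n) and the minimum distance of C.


Weight distribution: A_0 = 1, A_2 = 1, A_3 = 2. Minimum distance d = 2.

Enumerate all 2^2 = 4 messages m ∈ F_2^2.
For each, compute codeword c = mG in F_2^5, then tally its weight.
  m = 00 → c = 00000, weight = 0.
  m = 10 → c = 11001, weight = 3.
  m = 01 → c = 00011, weight = 2.
  m = 11 → c = 11010, weight = 3.
Tally weights:
  weight 0: 1 codewords.
  weight 2: 1 codewords.
  weight 3: 2 codewords.
Minimum distance d = smallest w > 0 with A_w > 0 = 2.
Sanity: Σ A_w = 4 = 2^2 = 4 ✓.


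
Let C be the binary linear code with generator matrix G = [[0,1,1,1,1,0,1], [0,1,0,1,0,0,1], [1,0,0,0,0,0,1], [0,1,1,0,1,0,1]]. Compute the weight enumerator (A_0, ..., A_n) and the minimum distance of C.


Weight distribution: A_0 = 1, A_1 = 1, A_2 = 4, A_3 = 4, A_4 = 3, A_5 = 3. Minimum distance d = 1.

Enumerate all 2^4 = 16 messages m ∈ F_2^4.
For each, compute codeword c = mG in F_2^7, then tally its weight.
  m = 0000 → c = 0000000, weight = 0.
  m = 1000 → c = 0111101, weight = 5.
  m = 0100 → c = 0101001, weight = 3.
  m = 1100 → c = 0010100, weight = 2.
  m = 0010 → c = 1000001, weight = 2.
  m = 1010 → c = 1111100, weight = 5.
  m = 0110 → c = 1101000, weight = 3.
  m = 1110 → c = 1010101, weight = 4.
  m = 0001 → c = 0110101, weight = 4.
  m = 1001 → c = 0001000, weight = 1.
  m = 0101 → c = 0011100, weight = 3.
  m = 1101 → c = 0100001, weight = 2.
  m = 0011 → c = 1110100, weight = 4.
  m = 1011 → c = 1001001, weight = 3.
  m = 0111 → c = 1011101, weight = 5.
  m = 1111 → c = 1100000, weight = 2.
Tally weights:
  weight 0: 1 codewords.
  weight 1: 1 codewords.
  weight 2: 4 codewords.
  weight 3: 4 codewords.
  weight 4: 3 codewords.
  weight 5: 3 codewords.
Minimum distance d = smallest w > 0 with A_w > 0 = 1.
Sanity: Σ A_w = 16 = 2^4 = 16 ✓.
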